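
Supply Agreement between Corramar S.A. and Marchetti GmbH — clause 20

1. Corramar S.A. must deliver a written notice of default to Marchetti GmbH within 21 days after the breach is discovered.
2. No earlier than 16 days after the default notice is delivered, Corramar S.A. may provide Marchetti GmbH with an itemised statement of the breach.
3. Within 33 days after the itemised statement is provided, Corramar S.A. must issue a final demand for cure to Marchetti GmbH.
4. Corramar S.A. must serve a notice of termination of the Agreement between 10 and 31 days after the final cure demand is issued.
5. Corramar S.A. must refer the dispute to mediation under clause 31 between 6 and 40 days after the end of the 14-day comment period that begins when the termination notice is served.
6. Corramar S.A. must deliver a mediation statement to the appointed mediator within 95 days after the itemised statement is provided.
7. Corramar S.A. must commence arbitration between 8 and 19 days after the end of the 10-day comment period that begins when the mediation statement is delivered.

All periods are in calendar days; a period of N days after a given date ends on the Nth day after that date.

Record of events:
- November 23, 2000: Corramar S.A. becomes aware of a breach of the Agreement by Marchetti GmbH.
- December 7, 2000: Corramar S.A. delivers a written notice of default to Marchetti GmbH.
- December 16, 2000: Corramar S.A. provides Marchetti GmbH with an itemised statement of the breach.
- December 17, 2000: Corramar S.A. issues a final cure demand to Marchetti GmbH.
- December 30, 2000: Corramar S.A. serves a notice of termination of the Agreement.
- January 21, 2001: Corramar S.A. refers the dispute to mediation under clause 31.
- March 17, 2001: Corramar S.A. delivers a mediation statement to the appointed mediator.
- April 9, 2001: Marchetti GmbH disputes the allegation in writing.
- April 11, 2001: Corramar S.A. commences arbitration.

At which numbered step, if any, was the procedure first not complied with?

Step 2

(1) due by November 23, 2000 + 21 days = December 14, 2000; done December 7, 2000 — timely.
(2) permitted from December 7, 2000 + 16 days = December 23, 2000 onward; acted on December 16, 2000, 7 days prematurely.
That is the first point of non-compliance.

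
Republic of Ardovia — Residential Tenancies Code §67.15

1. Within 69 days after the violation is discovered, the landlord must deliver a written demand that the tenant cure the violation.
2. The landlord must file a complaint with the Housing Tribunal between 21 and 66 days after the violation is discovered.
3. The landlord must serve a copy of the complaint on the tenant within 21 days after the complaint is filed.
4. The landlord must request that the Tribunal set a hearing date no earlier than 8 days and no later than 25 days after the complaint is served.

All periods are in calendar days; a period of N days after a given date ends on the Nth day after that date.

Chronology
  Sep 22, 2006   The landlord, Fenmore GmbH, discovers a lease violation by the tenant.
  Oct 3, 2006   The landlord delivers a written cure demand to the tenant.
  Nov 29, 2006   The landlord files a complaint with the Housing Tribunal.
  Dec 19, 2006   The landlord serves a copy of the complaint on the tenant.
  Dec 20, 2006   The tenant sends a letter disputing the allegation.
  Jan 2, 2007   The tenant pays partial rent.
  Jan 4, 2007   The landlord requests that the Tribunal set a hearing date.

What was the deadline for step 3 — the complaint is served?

Step 3 runs from Nov 29, 2006, when the complaint is filed. 21 days after Nov 29, 2006 is Dec 20, 2006.

Dec 20, 2006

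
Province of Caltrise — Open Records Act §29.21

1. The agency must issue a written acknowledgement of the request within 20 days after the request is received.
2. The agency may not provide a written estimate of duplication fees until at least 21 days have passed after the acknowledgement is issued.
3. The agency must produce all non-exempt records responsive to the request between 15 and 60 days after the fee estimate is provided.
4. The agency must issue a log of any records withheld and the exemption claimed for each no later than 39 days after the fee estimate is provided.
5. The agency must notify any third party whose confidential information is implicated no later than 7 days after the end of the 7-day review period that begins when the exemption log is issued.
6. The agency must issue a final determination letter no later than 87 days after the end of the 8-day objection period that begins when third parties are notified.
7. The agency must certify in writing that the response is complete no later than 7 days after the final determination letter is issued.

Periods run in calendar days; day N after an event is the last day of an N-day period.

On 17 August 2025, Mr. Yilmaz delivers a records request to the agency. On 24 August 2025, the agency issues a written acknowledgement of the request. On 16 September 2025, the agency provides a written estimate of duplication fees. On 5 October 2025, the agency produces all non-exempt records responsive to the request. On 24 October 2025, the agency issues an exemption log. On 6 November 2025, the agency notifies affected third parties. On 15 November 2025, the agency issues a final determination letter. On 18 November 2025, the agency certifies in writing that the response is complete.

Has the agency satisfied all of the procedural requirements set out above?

Yes

Step 1: 20 days after 17 August 2025 (when the request is received) is 6 September 2025; completed 24 August 2025, before the deadline.
Step 2: the earliest permitted date is 21 days after 24 August 2025 (when the acknowledgement is issued), i.e. 14 September 2025; 16 September 2025 is on or after that date.
Step 3: the window is 15–60 days after 16 September 2025 (when the fee estimate is provided), so 1 October 2025 through 15 November 2025; done 5 October 2025, which is between those dates.
Step 4: 39 days after 16 September 2025 (when the fee estimate is provided) is 25 October 2025; completed 24 October 2025, before the deadline.
Step 5: 7 days after 31 October 2025 (end of the 7-day review period, which began when the exemption log is issued on 24 October 2025) is 7 November 2025; 6 November 2025 is within that limit.
Step 6: 87 days after 14 November 2025 (end of the 8-day objection period, which began when third parties are notified on 6 November 2025) is 9 February 2026; 15 November 2025 is within that limit.
Step 7: 7 days after 15 November 2025 (when the final determination letter is issued) is 22 November 2025; done 18 November 2025 — timely.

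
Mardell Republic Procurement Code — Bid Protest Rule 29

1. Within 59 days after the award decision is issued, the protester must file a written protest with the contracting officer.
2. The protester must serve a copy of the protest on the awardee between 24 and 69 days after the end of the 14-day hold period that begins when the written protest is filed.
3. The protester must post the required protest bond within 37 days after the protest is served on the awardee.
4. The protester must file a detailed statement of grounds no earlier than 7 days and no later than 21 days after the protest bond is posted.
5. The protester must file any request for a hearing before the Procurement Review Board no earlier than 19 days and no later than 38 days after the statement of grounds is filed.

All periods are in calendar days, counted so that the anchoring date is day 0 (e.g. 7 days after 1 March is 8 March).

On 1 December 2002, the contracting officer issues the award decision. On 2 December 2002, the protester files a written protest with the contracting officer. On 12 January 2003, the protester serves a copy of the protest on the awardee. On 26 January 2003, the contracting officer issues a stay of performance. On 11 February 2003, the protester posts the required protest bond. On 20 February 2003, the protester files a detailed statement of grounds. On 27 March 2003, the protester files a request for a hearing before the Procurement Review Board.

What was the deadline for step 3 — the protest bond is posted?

Step 3 runs from 12 January 2003, when the protest is served on the awardee. 37 days after 12 January 2003 is 18 February 2003.

18 February 2003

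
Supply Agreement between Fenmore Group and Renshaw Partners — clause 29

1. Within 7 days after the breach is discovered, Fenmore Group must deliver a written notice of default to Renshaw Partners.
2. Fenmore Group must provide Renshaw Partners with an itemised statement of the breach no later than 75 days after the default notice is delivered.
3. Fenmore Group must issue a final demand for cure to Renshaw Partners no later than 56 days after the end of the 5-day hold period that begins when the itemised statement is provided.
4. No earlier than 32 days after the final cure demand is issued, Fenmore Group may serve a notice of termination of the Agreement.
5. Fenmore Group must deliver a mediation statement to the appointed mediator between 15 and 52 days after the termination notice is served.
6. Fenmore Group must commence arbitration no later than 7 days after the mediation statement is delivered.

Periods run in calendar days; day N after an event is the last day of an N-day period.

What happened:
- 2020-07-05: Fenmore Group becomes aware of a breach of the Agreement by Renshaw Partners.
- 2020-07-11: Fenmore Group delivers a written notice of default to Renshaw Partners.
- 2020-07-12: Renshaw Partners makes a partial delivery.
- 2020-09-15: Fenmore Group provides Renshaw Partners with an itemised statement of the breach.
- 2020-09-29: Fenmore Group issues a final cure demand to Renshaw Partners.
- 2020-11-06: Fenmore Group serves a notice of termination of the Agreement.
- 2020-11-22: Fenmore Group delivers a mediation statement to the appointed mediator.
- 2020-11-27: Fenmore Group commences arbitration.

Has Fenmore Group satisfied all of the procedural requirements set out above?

Yes

Step 1 — counting 7 days from 2020-07-05 (when the breach is discovered) gives a deadline of 2020-07-12; 2020-07-11 is within that limit.
Step 2 — counting 75 days from 2020-07-11 (when the default notice is delivered) gives a deadline of 2020-09-24; done 2020-09-15 — timely.
Step 3 — counting 56 days from 2020-09-20 (end of the 5-day hold period, which began when the itemised statement is provided on 2020-09-15) gives a deadline of 2020-11-15; done 2020-09-29 — timely.
Step 4 — must wait 32 days from 2020-09-29 (when the final cure demand is issued), so not before 2020-10-31; done 2020-11-06, after the minimum wait.
Step 5 — 15 and 52 days from 2020-11-06 (when the termination notice is served) are 2020-11-21 and 2020-12-28 respectively; done 2020-11-22 — within the window.
Step 6 — counting 7 days from 2020-11-22 (when the mediation statement is delivered) gives a deadline of 2020-11-29; completed 2020-11-27, before the deadline.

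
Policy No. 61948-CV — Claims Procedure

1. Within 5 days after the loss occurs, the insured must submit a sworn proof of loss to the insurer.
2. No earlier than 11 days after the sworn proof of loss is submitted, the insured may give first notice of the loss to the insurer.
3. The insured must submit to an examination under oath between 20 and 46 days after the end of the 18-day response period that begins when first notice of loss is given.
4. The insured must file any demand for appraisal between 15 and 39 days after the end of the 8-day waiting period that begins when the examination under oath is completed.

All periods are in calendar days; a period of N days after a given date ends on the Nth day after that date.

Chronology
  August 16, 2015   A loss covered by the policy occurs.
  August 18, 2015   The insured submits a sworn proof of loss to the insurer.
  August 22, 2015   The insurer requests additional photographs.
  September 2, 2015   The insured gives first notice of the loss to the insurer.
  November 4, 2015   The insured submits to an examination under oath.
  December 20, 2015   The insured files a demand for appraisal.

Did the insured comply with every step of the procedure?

Yes

(1) due by August 16, 2015 + 5 days = August 21, 2015; done August 18, 2015 — timely.
(2) permitted from August 18, 2015 + 11 days = August 29, 2015 onward; done September 2, 2015 — permitted.
(3) the permitted window runs from September 20, 2015 + 20 = October 10, 2015 to September 20, 2015 + 46 = November 5, 2015; done November 4, 2015 — within the window.
(4) the permitted window runs from November 12, 2015 + 15 = November 27, 2015 to November 12, 2015 + 39 = December 21, 2015; December 20, 2015 falls inside that range.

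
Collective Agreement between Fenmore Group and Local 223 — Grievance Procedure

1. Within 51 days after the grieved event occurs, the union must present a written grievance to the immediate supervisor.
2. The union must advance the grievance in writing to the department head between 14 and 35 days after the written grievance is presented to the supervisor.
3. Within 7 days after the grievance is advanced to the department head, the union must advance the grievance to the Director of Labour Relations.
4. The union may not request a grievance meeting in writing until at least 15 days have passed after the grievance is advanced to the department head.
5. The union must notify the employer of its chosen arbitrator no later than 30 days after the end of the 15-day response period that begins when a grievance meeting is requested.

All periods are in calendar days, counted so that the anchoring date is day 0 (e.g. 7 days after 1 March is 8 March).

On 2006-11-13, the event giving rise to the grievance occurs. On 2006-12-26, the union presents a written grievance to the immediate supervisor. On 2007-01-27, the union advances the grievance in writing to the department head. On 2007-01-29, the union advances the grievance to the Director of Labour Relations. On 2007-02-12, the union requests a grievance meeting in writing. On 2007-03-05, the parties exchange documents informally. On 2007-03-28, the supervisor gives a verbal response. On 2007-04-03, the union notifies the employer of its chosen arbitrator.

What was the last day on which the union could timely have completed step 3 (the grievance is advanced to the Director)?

Step 3 runs from 2007-01-27, when the grievance is advanced to the department head. 7 days after 2007-01-27 is 2007-02-03.

2007-02-03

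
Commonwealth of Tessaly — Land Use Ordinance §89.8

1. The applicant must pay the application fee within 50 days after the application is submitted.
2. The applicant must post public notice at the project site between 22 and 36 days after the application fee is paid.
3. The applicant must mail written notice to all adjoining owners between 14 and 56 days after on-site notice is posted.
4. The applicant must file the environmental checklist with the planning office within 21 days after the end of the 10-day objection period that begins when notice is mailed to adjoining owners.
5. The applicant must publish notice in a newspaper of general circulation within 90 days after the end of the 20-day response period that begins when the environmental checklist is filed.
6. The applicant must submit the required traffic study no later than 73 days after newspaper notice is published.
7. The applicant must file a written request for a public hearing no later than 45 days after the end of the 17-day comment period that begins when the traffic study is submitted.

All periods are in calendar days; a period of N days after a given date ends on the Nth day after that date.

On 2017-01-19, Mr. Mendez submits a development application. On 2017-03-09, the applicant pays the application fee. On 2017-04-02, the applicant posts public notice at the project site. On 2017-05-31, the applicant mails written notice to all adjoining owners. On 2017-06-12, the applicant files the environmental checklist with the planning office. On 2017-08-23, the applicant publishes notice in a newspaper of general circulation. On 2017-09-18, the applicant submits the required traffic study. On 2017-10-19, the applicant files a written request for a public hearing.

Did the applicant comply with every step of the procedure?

Step 1 — counting 50 days from 2017-01-19 (when the application is submitted) gives a deadline of 2017-03-10; completed 2017-03-09, before the deadline.
Step 2 — 22 and 36 days from 2017-03-09 (when the application fee is paid) are 2017-03-31 and 2017-04-14 respectively; done 2017-04-02 — within the window.
Step 3 — 14 and 56 days from 2017-04-02 (when on-site notice is posted) are 2017-04-16 and 2017-05-28 respectively; done 2017-05-31 — 3 days after the window closed.
The procedure was therefore not followed at step 3.

No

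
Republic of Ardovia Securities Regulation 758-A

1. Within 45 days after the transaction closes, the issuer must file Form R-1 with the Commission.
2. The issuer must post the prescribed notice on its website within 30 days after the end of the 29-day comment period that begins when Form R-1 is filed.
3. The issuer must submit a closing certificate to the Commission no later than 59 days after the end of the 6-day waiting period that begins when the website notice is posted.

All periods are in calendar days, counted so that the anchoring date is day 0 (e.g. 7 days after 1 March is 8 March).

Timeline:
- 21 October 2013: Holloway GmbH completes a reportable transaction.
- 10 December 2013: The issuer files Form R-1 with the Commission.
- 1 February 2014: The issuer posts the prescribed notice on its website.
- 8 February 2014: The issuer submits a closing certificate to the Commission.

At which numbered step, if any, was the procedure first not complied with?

Step 1: 45 days after 21 October 2013 (when the transaction closes) is 5 December 2013; 10 December 2013 misses that deadline by 5 days.
No need to go further; step 1 was not satisfied.

Step 1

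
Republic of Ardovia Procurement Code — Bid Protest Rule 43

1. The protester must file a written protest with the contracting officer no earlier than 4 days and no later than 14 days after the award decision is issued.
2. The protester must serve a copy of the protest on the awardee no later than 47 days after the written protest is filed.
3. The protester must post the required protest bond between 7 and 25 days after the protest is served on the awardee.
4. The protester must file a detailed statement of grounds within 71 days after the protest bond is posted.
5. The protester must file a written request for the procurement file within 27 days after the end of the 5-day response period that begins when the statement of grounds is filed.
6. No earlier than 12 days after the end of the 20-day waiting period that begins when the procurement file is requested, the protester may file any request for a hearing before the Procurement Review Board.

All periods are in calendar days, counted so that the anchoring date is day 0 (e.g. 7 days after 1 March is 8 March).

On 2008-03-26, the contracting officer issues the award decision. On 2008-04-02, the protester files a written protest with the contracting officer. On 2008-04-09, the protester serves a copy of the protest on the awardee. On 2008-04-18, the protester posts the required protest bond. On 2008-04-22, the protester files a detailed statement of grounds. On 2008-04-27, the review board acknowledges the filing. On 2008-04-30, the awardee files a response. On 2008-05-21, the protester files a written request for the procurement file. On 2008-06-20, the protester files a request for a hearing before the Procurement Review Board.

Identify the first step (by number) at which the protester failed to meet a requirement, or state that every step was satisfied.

Step 6

(1) the permitted window runs from 2008-03-26 + 4 = 2008-03-30 to 2008-03-26 + 14 = 2008-04-09; done 2008-04-02, which is between those dates.
(2) due by 2008-04-02 + 47 days = 2008-05-19; 2008-04-09 is within that limit.
(3) the permitted window runs from 2008-04-09 + 7 = 2008-04-16 to 2008-04-09 + 25 = 2008-05-04; done 2008-04-18, which is between those dates.
(4) due by 2008-04-18 + 71 days = 2008-06-28; done 2008-04-22 — timely.
(5) due by 2008-04-27 + 27 days = 2008-05-24; completed 2008-05-21, before the deadline.
(6) permitted from 2008-06-10 + 12 days = 2008-06-22 onward; 2008-06-20 is 2 days before the earliest permitted date.
The analysis stops there.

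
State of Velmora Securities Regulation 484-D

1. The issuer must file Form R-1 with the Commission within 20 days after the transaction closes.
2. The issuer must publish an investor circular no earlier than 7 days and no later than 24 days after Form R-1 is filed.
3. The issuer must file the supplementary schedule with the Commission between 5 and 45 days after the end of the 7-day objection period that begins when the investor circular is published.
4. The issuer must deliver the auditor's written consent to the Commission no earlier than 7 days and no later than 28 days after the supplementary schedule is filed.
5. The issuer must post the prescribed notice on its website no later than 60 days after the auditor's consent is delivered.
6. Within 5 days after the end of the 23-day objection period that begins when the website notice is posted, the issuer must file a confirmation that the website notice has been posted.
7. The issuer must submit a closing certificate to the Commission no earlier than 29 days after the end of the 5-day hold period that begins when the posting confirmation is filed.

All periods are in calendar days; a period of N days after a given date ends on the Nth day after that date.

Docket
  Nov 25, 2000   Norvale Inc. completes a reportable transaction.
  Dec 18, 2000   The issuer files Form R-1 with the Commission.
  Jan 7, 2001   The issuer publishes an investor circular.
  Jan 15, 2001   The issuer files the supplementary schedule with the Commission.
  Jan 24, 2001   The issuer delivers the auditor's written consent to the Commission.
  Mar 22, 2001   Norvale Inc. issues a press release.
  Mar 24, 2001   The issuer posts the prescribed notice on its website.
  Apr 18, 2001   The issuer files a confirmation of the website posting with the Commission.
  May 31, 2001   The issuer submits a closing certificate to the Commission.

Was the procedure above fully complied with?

No

Step 1 — counting 20 days from Nov 25, 2000 (when the transaction closes) gives a deadline of Dec 15, 2000; not done until Dec 18, 2000, 3 days after the deadline.
Later steps need not be reached.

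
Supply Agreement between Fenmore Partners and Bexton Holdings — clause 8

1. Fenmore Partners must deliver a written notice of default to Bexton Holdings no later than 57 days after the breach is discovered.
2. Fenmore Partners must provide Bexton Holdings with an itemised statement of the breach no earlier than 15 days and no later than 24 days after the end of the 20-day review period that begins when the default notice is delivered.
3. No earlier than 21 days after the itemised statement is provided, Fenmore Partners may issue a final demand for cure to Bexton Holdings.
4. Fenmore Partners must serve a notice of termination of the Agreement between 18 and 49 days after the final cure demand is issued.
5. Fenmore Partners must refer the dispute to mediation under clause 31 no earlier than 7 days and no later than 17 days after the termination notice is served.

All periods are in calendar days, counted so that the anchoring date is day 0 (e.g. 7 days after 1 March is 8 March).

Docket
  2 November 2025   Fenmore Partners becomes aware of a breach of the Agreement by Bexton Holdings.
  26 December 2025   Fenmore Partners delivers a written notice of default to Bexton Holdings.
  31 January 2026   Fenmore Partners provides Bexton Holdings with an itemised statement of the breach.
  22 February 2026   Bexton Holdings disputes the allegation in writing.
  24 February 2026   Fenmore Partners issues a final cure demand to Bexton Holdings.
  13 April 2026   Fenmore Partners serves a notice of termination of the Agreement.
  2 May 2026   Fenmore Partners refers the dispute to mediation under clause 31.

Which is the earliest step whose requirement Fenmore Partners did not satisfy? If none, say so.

(1) due by 2 November 2025 + 57 days = 29 December 2025; completed 26 December 2025, before the deadline.
(2) the permitted window runs from 15 January 2026 + 15 = 30 January 2026 to 15 January 2026 + 24 = 8 February 2026; 31 January 2026 falls inside that range.
(3) permitted from 31 January 2026 + 21 days = 21 February 2026 onward; 24 February 2026 is on or after that date.
(4) the permitted window runs from 24 February 2026 + 18 = 14 March 2026 to 24 February 2026 + 49 = 14 April 2026; done 13 April 2026 — within the window.
(5) the permitted window runs from 13 April 2026 + 7 = 20 April 2026 to 13 April 2026 + 17 = 30 April 2026; done 2 May 2026 — 2 days after the window closed.
The analysis stops there.

Step 5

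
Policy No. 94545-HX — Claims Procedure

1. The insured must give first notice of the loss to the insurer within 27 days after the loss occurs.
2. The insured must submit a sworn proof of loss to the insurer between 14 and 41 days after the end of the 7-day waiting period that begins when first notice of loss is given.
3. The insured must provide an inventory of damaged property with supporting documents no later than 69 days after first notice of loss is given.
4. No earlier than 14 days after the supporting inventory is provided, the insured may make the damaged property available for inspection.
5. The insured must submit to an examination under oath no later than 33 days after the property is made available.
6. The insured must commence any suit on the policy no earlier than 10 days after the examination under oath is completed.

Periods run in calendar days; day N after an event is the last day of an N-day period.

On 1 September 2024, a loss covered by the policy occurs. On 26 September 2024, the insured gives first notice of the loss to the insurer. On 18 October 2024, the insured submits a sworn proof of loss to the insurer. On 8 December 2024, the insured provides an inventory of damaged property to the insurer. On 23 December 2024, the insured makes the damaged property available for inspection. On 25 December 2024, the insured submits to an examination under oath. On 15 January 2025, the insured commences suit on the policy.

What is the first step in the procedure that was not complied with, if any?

Step 3

Step 1: 27 days after 1 September 2024 (when the loss occurs) is 28 September 2024; done 26 September 2024 — timely.
Step 2: the window is 14–41 days after 3 October 2024 (end of the 7-day waiting period, which began when first notice of loss is given on 26 September 2024), so 17 October 2024 through 13 November 2024; done 18 October 2024 — within the window.
Step 3: 69 days after 26 September 2024 (when first notice of loss is given) is 4 December 2024; done 8 December 2024 — 4 days late.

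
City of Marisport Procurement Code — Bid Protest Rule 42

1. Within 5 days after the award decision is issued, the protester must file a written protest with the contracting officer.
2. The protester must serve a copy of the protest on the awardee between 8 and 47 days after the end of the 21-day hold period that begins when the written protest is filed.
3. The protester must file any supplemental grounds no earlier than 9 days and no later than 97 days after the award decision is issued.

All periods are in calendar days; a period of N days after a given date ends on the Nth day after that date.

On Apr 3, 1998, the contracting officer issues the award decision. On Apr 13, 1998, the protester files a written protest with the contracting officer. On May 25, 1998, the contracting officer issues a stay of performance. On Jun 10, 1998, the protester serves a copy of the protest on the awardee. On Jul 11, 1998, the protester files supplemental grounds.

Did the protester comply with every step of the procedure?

Step 1 — counting 5 days from Apr 3, 1998 (when the award decision is issued) gives a deadline of Apr 8, 1998; not done until Apr 13, 1998, 5 days after the deadline.
That is the first point of non-compliance.

No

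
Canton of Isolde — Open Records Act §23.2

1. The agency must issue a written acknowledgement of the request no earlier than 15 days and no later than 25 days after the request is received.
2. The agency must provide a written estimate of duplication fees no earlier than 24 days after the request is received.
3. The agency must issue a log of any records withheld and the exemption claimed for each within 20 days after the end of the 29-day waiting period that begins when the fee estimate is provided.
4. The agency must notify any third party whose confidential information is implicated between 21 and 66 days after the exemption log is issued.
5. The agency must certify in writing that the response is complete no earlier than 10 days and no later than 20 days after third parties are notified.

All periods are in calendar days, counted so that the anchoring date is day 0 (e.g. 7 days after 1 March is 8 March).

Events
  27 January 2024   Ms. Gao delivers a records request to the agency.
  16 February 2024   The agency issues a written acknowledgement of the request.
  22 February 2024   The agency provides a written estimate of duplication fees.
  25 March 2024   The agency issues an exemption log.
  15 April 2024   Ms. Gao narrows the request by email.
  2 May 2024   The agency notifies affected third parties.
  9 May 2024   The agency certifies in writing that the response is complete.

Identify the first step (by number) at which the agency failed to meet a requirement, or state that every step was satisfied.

Step 1 — 15 and 25 days from 27 January 2024 (when the request is received) are 11 February 2024 and 21 February 2024 respectively; done 16 February 2024 — within the window.
Step 2 — must wait 24 days from 27 January 2024 (when the request is received), so not before 20 February 2024; done 22 February 2024, after the minimum wait.
Step 3 — counting 20 days from 22 March 2024 (end of the 29-day waiting period, which began when the fee estimate is provided on 22 February 2024) gives a deadline of 11 April 2024; completed 25 March 2024, before the deadline.
Step 4 — 21 and 66 days from 25 March 2024 (when the exemption log is issued) are 15 April 2024 and 30 May 2024 respectively; done 2 May 2024, which is between those dates.
Step 5 — 10 and 20 days from 2 May 2024 (when third parties are notified) are 12 May 2024 and 22 May 2024 respectively; 9 May 2024 is 3 days too early.
No need to go further; step 5 was not satisfied.

Step 5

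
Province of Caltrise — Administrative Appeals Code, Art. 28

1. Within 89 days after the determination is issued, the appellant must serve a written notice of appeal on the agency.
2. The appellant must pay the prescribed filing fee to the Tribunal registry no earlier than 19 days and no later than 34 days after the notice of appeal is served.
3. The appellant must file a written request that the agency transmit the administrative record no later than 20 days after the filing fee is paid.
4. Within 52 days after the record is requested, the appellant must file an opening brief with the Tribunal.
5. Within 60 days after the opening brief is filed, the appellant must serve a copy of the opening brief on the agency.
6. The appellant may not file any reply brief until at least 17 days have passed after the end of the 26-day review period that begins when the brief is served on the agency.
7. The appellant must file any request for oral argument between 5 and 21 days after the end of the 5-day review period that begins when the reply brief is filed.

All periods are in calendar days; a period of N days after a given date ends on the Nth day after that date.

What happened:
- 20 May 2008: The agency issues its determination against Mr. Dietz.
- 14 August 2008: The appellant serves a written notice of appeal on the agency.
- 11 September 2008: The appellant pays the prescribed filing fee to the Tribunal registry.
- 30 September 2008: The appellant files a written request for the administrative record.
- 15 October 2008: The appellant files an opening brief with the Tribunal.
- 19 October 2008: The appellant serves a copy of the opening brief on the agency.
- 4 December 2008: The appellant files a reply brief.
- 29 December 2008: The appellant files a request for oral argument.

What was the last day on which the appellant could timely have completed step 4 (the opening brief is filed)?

21 November 2008

Step 4 runs from 30 September 2008, when the record is requested. 52 days after 30 September 2008 is 21 November 2008.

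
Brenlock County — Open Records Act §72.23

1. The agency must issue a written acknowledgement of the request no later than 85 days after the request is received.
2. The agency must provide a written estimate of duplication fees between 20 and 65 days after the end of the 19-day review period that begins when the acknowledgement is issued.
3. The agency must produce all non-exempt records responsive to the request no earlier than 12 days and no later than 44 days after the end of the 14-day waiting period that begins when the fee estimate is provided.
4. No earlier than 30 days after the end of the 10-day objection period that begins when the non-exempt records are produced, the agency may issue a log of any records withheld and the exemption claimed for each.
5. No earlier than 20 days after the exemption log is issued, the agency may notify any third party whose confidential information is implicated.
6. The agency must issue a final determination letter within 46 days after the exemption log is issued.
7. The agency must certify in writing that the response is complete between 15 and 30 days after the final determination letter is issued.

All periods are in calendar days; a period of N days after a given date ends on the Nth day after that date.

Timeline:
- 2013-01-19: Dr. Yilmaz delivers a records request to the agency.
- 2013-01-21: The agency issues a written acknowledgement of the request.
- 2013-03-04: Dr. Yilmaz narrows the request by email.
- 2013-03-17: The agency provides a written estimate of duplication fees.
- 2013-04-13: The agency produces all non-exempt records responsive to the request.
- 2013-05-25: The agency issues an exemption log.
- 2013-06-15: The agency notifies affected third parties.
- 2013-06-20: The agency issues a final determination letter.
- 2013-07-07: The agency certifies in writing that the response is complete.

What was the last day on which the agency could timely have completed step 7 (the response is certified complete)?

2013-07-20

Step 7 runs from 2013-06-20, when the final determination letter is issued. The window is 15–30 days after 2013-06-20; it closes on 2013-07-20.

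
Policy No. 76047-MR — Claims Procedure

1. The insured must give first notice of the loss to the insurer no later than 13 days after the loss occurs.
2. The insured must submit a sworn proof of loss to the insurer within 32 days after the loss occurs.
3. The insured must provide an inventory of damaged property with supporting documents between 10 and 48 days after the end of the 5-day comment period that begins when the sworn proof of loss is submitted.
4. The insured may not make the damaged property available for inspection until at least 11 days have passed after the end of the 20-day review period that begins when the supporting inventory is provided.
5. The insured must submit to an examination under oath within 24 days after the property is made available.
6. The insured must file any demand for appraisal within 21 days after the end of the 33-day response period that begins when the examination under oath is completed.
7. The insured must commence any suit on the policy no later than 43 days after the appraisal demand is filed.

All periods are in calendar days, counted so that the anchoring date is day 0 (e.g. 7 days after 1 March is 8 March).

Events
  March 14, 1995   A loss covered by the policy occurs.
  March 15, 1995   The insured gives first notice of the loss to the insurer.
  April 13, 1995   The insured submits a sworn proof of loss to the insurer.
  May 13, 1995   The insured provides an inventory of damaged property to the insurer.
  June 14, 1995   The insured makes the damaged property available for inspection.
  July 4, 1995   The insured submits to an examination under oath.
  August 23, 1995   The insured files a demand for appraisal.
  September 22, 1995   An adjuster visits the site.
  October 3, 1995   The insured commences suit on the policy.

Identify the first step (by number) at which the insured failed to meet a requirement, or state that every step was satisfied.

None — every step was satisfied

Step 1 — counting 13 days from March 14, 1995 (when the loss occurs) gives a deadline of March 27, 1995; done March 15, 1995 — timely.
Step 2 — counting 32 days from March 14, 1995 (when the loss occurs) gives a deadline of April 15, 1995; April 13, 1995 is within that limit.
Step 3 — 10 and 48 days from April 18, 1995 (end of the 5-day comment period, which began when the sworn proof of loss is submitted on April 13, 1995) are April 28, 1995 and June 5, 1995 respectively; done May 13, 1995 — within the window.
Step 4 — must wait 11 days from June 2, 1995 (end of the 20-day review period, which began when the supporting inventory is provided on May 13, 1995), so not before June 13, 1995; June 14, 1995 is on or after that date.
Step 5 — counting 24 days from June 14, 1995 (when the property is made available) gives a deadline of July 8, 1995; completed July 4, 1995, before the deadline.
Step 6 — counting 21 days from August 6, 1995 (end of the 33-day response period, which began when the examination under oath is completed on July 4, 1995) gives a deadline of August 27, 1995; done August 23, 1995 — timely.
Step 7 — counting 43 days from August 23, 1995 (when the appraisal demand is filed) gives a deadline of October 5, 1995; done October 3, 1995 — timely.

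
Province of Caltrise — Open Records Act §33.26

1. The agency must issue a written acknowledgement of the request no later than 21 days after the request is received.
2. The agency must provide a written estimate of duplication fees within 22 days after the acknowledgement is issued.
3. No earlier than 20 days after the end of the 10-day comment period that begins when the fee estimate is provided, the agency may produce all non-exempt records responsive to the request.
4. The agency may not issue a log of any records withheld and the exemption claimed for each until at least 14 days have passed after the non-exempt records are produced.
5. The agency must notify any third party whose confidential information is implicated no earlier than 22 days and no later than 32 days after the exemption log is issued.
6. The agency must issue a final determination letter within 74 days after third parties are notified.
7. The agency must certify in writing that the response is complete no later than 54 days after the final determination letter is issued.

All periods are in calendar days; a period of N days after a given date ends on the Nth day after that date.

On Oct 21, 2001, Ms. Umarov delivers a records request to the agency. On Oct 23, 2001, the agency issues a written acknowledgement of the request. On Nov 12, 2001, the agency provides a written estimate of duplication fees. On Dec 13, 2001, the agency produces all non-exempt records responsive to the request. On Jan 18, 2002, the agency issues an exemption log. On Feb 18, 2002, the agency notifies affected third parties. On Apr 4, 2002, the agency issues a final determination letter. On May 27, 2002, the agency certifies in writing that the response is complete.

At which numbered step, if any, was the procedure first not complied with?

Step 1: 21 days after Oct 21, 2001 (when the request is received) is Nov 11, 2001; completed Oct 23, 2001, before the deadline.
Step 2: 22 days after Oct 23, 2001 (when the acknowledgement is issued) is Nov 14, 2001; completed Nov 12, 2001, before the deadline.
Step 3: the earliest permitted date is 20 days after Nov 22, 2001 (end of the 10-day comment period, which began when the fee estimate is provided on Nov 12, 2001), i.e. Dec 12, 2001; done Dec 13, 2001 — permitted.
Step 4: the earliest permitted date is 14 days after Dec 13, 2001 (when the non-exempt records are produced), i.e. Dec 27, 2001; done Jan 18, 2002 — permitted.
Step 5: the window is 22–32 days after Jan 18, 2002 (when the exemption log is issued), so Feb 9, 2002 through Feb 19, 2002; Feb 18, 2002 falls inside that range.
Step 6: 74 days after Feb 18, 2002 (when third parties are notified) is May 3, 2002; completed Apr 4, 2002, before the deadline.
Step 7: 54 days after Apr 4, 2002 (when the final determination letter is issued) is May 28, 2002; completed May 27, 2002, before the deadline.

None — every step was satisfied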